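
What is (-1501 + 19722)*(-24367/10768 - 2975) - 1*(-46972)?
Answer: -583644287411/10768 ≈ -5.4202e+7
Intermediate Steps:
(-1501 + 19722)*(-24367/10768 - 2975) - 1*(-46972) = 18221*(-24367*1/10768 - 2975) + 46972 = 18221*(-24367/10768 - 2975) + 46972 = 18221*(-32059167/10768) + 46972 = -584150081907/10768 + 46972 = -583644287411/10768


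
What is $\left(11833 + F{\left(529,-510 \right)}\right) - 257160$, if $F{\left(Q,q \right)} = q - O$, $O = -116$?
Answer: $-245721$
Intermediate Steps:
$F{\left(Q,q \right)} = 116 + q$ ($F{\left(Q,q \right)} = q - -116 = q + 116 = 116 + q$)
$\left(11833 + F{\left(529,-510 \right)}\right) - 257160 = \left(11833 + \left(116 - 510\right)\right) - 257160 = \left(11833 - 394\right) - 257160 = 11439 - 257160 = -245721$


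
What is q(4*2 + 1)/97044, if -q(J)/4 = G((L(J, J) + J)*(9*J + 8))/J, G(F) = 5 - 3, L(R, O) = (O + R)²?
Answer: -2/218349 ≈ -9.1596e-6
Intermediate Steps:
G(F) = 2
q(J) = -8/J
q(4*2 + 1)/97044 = -8/(4*2 + 1)/97044 = -8/(8 + 1)*(1/97044) = -8/9*(1/97044) = -8*⅑*(1/97044) = -8/9*1/97044 = -2/218349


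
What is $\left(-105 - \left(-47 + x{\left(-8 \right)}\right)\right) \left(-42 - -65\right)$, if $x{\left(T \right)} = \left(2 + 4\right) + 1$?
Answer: $-1495$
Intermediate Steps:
$x{\left(T \right)} = 7$ ($x{\left(T \right)} = 6 + 1 = 7$)
$\left(-105 - \left(-47 + x{\left(-8 \right)}\right)\right) \left(-42 - -65\right) = \left(-105 + \left(47 - 7\right)\right) \left(-42 - -65\right) = \left(-105 + \left(47 - 7\right)\right) \left(-42 + 65\right) = \left(-105 + 40\right) 23 = \left(-65\right) 23 = -1495$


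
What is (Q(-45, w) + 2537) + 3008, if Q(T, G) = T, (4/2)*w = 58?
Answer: 5500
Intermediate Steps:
w = 29 (w = (½)*58 = 29)
(Q(-45, w) + 2537) + 3008 = (-45 + 2537) + 3008 = 2492 + 3008 = 5500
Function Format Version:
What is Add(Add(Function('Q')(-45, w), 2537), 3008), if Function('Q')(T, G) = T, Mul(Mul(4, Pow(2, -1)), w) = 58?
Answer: 5500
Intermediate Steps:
w = 29 (w = Mul(Rational(1, 2), 58) = 29)
Add(Add(Function('Q')(-45, w), 2537), 3008) = Add(Add(-45, 2537), 3008) = Add(2492, 3008) = 5500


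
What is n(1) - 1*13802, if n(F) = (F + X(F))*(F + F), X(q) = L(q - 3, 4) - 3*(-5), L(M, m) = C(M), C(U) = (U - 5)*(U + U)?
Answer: -13714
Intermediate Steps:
C(U) = 2*U*(-5 + U) (C(U) = (-5 + U)*(2*U) = 2*U*(-5 + U))
L(M, m) = 2*M*(-5 + M)
X(q) = 15 + 2*(-8 + q)*(-3 + q) (X(q) = 2*(q - 3)*(-5 + (q - 3)) - 3*(-5) = 2*(-3 + q)*(-5 + (-3 + q)) + 15 = 2*(-3 + q)*(-8 + q) + 15 = 2*(-8 + q)*(-3 + q) + 15 = 15 + 2*(-8 + q)*(-3 + q))
n(F) = 2*F*(15 + F + 2*(-8 + F)*(-3 + F)) (n(F) = (F + (15 + 2*(-8 + F)*(-3 + F)))*(F + F) = (15 + F + 2*(-8 + F)*(-3 + F))*(2*F) = 2*F*(15 + F + 2*(-8 + F)*(-3 + F)))
n(1) - 1*13802 = 2*1*(63 - 21*1 + 2*1**2) - 1*13802 = 2*1*(63 - 21 + 2*1) - 13802 = 2*1*(63 - 21 + 2) - 13802 = 2*1*44 - 13802 = 88 - 13802 = -13714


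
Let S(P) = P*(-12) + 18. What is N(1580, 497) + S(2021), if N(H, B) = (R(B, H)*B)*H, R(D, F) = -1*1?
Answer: -809494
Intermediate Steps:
R(D, F) = -1
N(H, B) = -B*H (N(H, B) = (-B)*H = -B*H)
S(P) = 18 - 12*P (S(P) = -12*P + 18 = 18 - 12*P)
N(1580, 497) + S(2021) = -1*497*1580 + (18 - 12*2021) = -785260 + (18 - 24252) = -785260 - 24234 = -809494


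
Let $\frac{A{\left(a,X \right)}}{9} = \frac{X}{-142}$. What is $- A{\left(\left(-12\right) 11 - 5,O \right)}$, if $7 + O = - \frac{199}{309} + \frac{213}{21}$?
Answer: $\frac{16215}{102382} \approx 0.15838$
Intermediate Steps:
$O = \frac{5405}{2163}$ ($O = -7 + \left(- \frac{199}{309} + \frac{213}{21}\right) = -7 + \left(\left(-199\right) \frac{1}{309} + 213 \cdot \frac{1}{21}\right) = -7 + \left(- \frac{199}{309} + \frac{71}{7}\right) = -7 + \frac{20546}{2163} = \frac{5405}{2163} \approx 2.4988$)
$A{\left(a,X \right)} = - \frac{9 X}{142}$ ($A{\left(a,X \right)} = 9 \frac{X}{-142} = 9 X \left(- \frac{1}{142}\right) = 9 \left(- \frac{X}{142}\right) = - \frac{9 X}{142}$)
$- A{\left(\left(-12\right) 11 - 5,O \right)} = - \frac{\left(-9\right) 5405}{142 \cdot 2163} = \left(-1\right) \left(- \frac{16215}{102382}\right) = \frac{16215}{102382}$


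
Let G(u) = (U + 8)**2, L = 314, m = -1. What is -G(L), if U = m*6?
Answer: -4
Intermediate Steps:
U = -6 (U = -1*6 = -6)
G(u) = 4 (G(u) = (-6 + 8)**2 = 2**2 = 4)
-G(L) = -1*4 = -4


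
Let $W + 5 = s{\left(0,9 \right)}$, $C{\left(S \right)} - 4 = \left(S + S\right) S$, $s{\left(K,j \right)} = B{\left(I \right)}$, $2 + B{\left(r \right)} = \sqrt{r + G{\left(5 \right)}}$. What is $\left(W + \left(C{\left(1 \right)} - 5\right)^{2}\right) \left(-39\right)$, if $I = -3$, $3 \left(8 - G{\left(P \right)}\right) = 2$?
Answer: $234 - 13 \sqrt{39} \approx 152.81$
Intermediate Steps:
$G{\left(P \right)} = \frac{22}{3}$ ($G{\left(P \right)} = 8 - \frac{2}{3} = \frac{22}{3}$)
$B{\left(r \right)} = -2 + \sqrt{\frac{22}{3} + r}$ ($B{\left(r \right)} = -2 + \sqrt{r + \frac{22}{3}} = -2 + \sqrt{\frac{22}{3} + r}$)
$s{\left(K,j \right)} = -2 + \frac{\sqrt{39}}{3}$ ($s{\left(K,j \right)} = -2 + \frac{\sqrt{66 + 9 \left(-3\right)}}{3} = -2 + \frac{\sqrt{66 - 27}}{3} = -2 + \frac{\sqrt{39}}{3}$)
$C{\left(S \right)} = 4 + 2 S^{2}$ ($C{\left(S \right)} = 4 + \left(S + S\right) S = 4 + 2 S S = 4 + 2 S^{2}$)
$W = -7 + \frac{\sqrt{39}}{3}$ ($W = -5 - \left(2 - \frac{\sqrt{39}}{3}\right) = -7 + \frac{\sqrt{39}}{3} \approx -4.9183$)
$\left(W + \left(C{\left(1 \right)} - 5\right)^{2}\right) \left(-39\right) = \left(\left(-7 + \frac{\sqrt{39}}{3}\right) + \left(\left(4 + 2 \cdot 1^{2}\right) - 5\right)^{2}\right) \left(-39\right) = \left(\left(-7 + \frac{\sqrt{39}}{3}\right) + \left(\left(4 + 2 \cdot 1\right) - 5\right)^{2}\right) \left(-39\right) = \left(\left(-7 + \frac{\sqrt{39}}{3}\right) + \left(\left(4 + 2\right) - 5\right)^{2}\right) \left(-39\right) = \left(\left(-7 + \frac{\sqrt{39}}{3}\right) + \left(6 - 5\right)^{2}\right) \left(-39\right) = \left(\left(-7 + \frac{\sqrt{39}}{3}\right) + 1^{2}\right) \left(-39\right) = \left(\left(-7 + \frac{\sqrt{39}}{3}\right) + 1\right) \left(-39\right) = \left(-6 + \frac{\sqrt{39}}{3}\right) \left(-39\right) = 234 - 13 \sqrt{39}$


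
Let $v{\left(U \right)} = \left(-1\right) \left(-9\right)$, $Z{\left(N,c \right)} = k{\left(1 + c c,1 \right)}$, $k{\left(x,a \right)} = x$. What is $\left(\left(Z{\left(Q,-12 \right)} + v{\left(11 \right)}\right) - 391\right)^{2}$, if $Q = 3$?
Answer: $56169$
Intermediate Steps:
$Z{\left(N,c \right)} = 1 + c^{2}$ ($Z{\left(N,c \right)} = 1 + c c = 1 + c^{2}$)
$v{\left(U \right)} = 9$
$\left(\left(Z{\left(Q,-12 \right)} + v{\left(11 \right)}\right) - 391\right)^{2} = \left(\left(\left(1 + \left(-12\right)^{2}\right) + 9\right) - 391\right)^{2} = \left(\left(\left(1 + 144\right) + 9\right) - 391\right)^{2} = \left(\left(145 + 9\right) - 391\right)^{2} = \left(154 - 391\right)^{2} = \left(-237\right)^{2} = 56169$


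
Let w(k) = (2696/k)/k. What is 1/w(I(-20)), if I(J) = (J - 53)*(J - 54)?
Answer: 7295401/674 ≈ 10824.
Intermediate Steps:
I(J) = (-54 + J)*(-53 + J) (I(J) = (-53 + J)*(-54 + J) = (-54 + J)*(-53 + J))
w(k) = 2696/k**2
1/w(I(-20)) = 1/(2696/(2862 + (-20)**2 - 107*(-20))**2) = 1/(2696/(2862 + 400 + 2140)**2) = 1/(2696/5402**2) = 1/(2696*(1/29181604)) = 1/(674/7295401) = 7295401/674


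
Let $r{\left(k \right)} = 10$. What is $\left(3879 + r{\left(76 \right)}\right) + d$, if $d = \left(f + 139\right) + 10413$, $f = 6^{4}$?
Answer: $15737$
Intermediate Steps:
$f = 1296$
$d = 11848$ ($d = \left(1296 + 139\right) + 10413 = 1435 + 10413 = 11848$)
$\left(3879 + r{\left(76 \right)}\right) + d = \left(3879 + 10\right) + 11848 = 3889 + 11848 = 15737$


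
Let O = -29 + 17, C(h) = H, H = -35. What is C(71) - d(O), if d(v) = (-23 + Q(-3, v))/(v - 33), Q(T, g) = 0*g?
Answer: -1598/45 ≈ -35.511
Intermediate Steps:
C(h) = -35
Q(T, g) = 0
O = -12
d(v) = -23/(-33 + v) (d(v) = (-23 + 0)/(v - 33) = -23/(-33 + v))
C(71) - d(O) = -35 - (-23)/(-33 - 12) = -35 - (-23)/(-45) = -35 - (-23)*(-1)/45 = -35 - 1*23/45 = -35 - 23/45 = -1598/45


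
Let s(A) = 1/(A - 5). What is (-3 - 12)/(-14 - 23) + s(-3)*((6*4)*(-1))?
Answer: 126/37 ≈ 3.4054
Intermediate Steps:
s(A) = 1/(-5 + A)
(-3 - 12)/(-14 - 23) + s(-3)*((6*4)*(-1)) = (-3 - 12)/(-14 - 23) + ((6*4)*(-1))/(-5 - 3) = -15/(-37) + (24*(-1))/(-8) = -15*(-1/37) - 1/8*(-24) = 15/37 + 3 = 126/37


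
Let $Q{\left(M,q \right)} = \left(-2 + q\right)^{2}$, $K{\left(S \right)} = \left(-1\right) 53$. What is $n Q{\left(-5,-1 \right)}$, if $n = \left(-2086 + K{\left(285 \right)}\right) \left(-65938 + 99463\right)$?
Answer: $-645389775$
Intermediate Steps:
$K{\left(S \right)} = -53$
$n = -71709975$ ($n = \left(-2086 - 53\right) \left(-65938 + 99463\right) = \left(-2139\right) 33525 = -71709975$)
$n Q{\left(-5,-1 \right)} = - 71709975 \left(-2 - 1\right)^{2} = - 71709975 \left(-3\right)^{2} = \left(-71709975\right) 9 = -645389775$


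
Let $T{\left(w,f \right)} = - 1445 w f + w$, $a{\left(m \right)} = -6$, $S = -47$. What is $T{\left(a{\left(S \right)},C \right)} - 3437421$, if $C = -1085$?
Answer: $-12844377$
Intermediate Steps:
$T{\left(w,f \right)} = w - 1445 f w$ ($T{\left(w,f \right)} = - 1445 f w + w = w - 1445 f w$)
$T{\left(a{\left(S \right)},C \right)} - 3437421 = - 6 \left(1 - -1567825\right) - 3437421 = - 6 \left(1 + 1567825\right) - 3437421 = \left(-6\right) 1567826 - 3437421 = -9406956 - 3437421 = -12844377$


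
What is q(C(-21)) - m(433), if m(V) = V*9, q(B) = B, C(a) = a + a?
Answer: -3939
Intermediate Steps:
C(a) = 2*a
m(V) = 9*V
q(C(-21)) - m(433) = 2*(-21) - 9*433 = -42 - 1*3897 = -42 - 3897 = -3939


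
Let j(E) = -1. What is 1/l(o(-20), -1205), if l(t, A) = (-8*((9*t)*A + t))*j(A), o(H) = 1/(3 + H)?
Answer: 17/86752 ≈ 0.00019596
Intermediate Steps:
l(t, A) = 8*t + 72*A*t (l(t, A) = -8*((9*t)*A + t)*(-1) = -8*(9*A*t + t)*(-1) = -8*(t + 9*A*t)*(-1) = (-8*t - 72*A*t)*(-1) = 8*t + 72*A*t)
1/l(o(-20), -1205) = 1/(8*(1 + 9*(-1205))/(3 - 20)) = 1/(8*(1 - 10845)/(-17)) = 1/(8*(-1/17)*(-10844)) = 1/(86752/17) = 17/86752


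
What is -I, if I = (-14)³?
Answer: 2744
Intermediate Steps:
I = -2744
-I = -1*(-2744) = 2744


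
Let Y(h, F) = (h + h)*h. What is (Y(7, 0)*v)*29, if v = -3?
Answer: -8526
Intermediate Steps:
Y(h, F) = 2*h² (Y(h, F) = (2*h)*h = 2*h²)
(Y(7, 0)*v)*29 = ((2*7²)*(-3))*29 = ((2*49)*(-3))*29 = (98*(-3))*29 = -294*29 = -8526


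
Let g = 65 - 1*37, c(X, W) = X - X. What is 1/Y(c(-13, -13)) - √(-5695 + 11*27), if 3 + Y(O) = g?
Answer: 1/25 - I*√5398 ≈ 0.04 - 73.471*I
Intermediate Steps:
c(X, W) = 0
g = 28 (g = 65 - 37 = 28)
Y(O) = 25 (Y(O) = -3 + 28 = 25)
1/Y(c(-13, -13)) - √(-5695 + 11*27) = 1/25 - √(-5695 + 11*27) = 1/25 - √(-5695 + 297) = 1/25 - √(-5398) = 1/25 - I*√5398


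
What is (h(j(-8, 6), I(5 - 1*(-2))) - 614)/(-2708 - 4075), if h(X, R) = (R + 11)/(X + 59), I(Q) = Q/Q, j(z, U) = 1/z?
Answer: 32122/354977 ≈ 0.090490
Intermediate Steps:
I(Q) = 1
h(X, R) = (11 + R)/(59 + X)
(h(j(-8, 6), I(5 - 1*(-2))) - 614)/(-2708 - 4075) = ((11 + 1)/(59 + 1/(-8)) - 614)/(-2708 - 4075) = (12/(59 - 1/8) - 614)/(-6783) = (12/(471/8) - 614)*(-1/6783) = ((8/471)*12 - 614)*(-1/6783) = (32/157 - 614)*(-1/6783) = -96366/157*(-1/6783) = 32122/354977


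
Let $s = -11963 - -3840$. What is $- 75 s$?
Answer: $609225$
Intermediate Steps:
$s = -8123$ ($s = -11963 + 3840 = -8123$)
$- 75 s = \left(-75\right) \left(-8123\right) = 609225$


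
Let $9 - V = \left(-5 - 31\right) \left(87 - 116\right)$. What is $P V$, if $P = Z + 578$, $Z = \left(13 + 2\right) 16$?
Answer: $-846630$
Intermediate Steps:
$Z = 240$ ($Z = 15 \cdot 16 = 240$)
$V = -1035$ ($V = 9 - \left(-5 - 31\right) \left(87 - 116\right) = 9 - \left(-36\right) \left(-29\right) = 9 - 1044 = -1035$)
$P = 818$ ($P = 240 + 578 = 818$)
$P V = 818 \left(-1035\right) = -846630$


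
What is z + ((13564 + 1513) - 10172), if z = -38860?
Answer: -33955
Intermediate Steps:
z + ((13564 + 1513) - 10172) = -38860 + ((13564 + 1513) - 10172) = -38860 + (15077 - 10172) = -38860 + 4905 = -33955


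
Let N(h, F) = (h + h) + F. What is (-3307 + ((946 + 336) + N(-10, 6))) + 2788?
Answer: 749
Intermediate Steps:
N(h, F) = F + 2*h (N(h, F) = 2*h + F = F + 2*h)
(-3307 + ((946 + 336) + N(-10, 6))) + 2788 = (-3307 + ((946 + 336) + (6 + 2*(-10)))) + 2788 = (-3307 + (1282 + (6 - 20))) + 2788 = (-3307 + (1282 - 14)) + 2788 = (-3307 + 1268) + 2788 = -2039 + 2788 = 749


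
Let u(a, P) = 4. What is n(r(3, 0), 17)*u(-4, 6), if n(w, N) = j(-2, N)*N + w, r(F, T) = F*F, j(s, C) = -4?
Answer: -236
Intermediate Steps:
r(F, T) = F²
n(w, N) = w - 4*N (n(w, N) = -4*N + w = w - 4*N)
n(r(3, 0), 17)*u(-4, 6) = (3² - 4*17)*4 = (9 - 68)*4 = -59*4 = -236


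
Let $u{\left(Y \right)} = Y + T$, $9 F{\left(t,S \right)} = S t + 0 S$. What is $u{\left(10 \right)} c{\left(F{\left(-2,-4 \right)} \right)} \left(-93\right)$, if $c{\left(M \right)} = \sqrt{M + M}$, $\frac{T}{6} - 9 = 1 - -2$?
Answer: $-10168$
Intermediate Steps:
$F{\left(t,S \right)} = \frac{S t}{9}$ ($F{\left(t,S \right)} = \frac{S t + 0 S}{9} = \frac{S t + 0}{9} = \frac{S t}{9}$)
$T = 72$ ($T = 54 + 6 \left(1 - -2\right) = 54 + 6 \left(1 + 2\right) = 54 + 6 \cdot 3 = 54 + 18 = 72$)
$c{\left(M \right)} = \sqrt{2} \sqrt{M}$ ($c{\left(M \right)} = \sqrt{2 M} = \sqrt{2} \sqrt{M}$)
$u{\left(Y \right)} = 72 + Y$ ($u{\left(Y \right)} = Y + 72 = 72 + Y$)
$u{\left(10 \right)} c{\left(F{\left(-2,-4 \right)} \right)} \left(-93\right) = \left(72 + 10\right) \sqrt{2} \sqrt{\frac{1}{9} \left(-4\right) \left(-2\right)} \left(-93\right) = 82 \sqrt{2} \sqrt{\frac{8}{9}} \left(-93\right) = 82 \sqrt{2} \frac{2 \sqrt{2}}{3} \left(-93\right) = 82 \cdot \frac{4}{3} \left(-93\right) = \frac{328}{3} \left(-93\right) = -10168$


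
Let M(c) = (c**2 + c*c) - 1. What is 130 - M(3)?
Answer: 113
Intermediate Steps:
M(c) = -1 + 2*c**2 (M(c) = (c**2 + c**2) - 1 = 2*c**2 - 1 = -1 + 2*c**2)
130 - M(3) = 130 - (-1 + 2*3**2) = 130 - (-1 + 2*9) = 130 - (-1 + 18) = 130 - 1*17 = 130 - 17 = 113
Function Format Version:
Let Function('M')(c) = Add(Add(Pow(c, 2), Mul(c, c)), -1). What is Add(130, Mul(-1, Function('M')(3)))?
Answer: 113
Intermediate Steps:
Function('M')(c) = Add(-1, Mul(2, Pow(c, 2))) (Function('M')(c) = Add(Add(Pow(c, 2), Pow(c, 2)), -1) = Add(Mul(2, Pow(c, 2)), -1) = Add(-1, Mul(2, Pow(c, 2))))
Add(130, Mul(-1, Function('M')(3))) = Add(130, Mul(-1, Add(-1, Mul(2, Pow(3, 2))))) = Add(130, Mul(-1, Add(-1, Mul(2, 9)))) = Add(130, Mul(-1, Add(-1, 18))) = Add(130, Mul(-1, 17)) = Add(130, -17) = 113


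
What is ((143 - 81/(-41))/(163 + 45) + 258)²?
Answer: 76049644441/1136356 ≈ 66924.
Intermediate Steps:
((143 - 81/(-41))/(163 + 45) + 258)² = ((143 - 81*(-1/41))/208 + 258)² = ((143 + 81/41)*(1/208) + 258)² = ((5944/41)*(1/208) + 258)² = (743/1066 + 258)² = (275771/1066)² = 76049644441/1136356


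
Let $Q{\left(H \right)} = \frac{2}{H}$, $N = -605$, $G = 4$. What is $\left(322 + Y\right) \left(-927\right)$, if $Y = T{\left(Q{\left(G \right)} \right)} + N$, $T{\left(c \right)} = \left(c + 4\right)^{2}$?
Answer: $\frac{974277}{4} \approx 2.4357 \cdot 10^{5}$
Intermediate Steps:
$T{\left(c \right)} = \left(4 + c\right)^{2}$
$Y = - \frac{2339}{4}$ ($Y = \left(4 + \frac{2}{4}\right)^{2} - 605 = \left(4 + 2 \cdot \frac{1}{4}\right)^{2} - 605 = \left(4 + \frac{1}{2}\right)^{2} - 605 = \left(\frac{9}{2}\right)^{2} - 605 = \frac{81}{4} - 605 = - \frac{2339}{4} \approx -584.75$)
$\left(322 + Y\right) \left(-927\right) = \left(322 - \frac{2339}{4}\right) \left(-927\right) = \left(- \frac{1051}{4}\right) \left(-927\right) = \frac{974277}{4}$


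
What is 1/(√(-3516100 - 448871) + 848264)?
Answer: 848264/719555778667 - I*√3964971/719555778667 ≈ 1.1789e-6 - 2.7673e-9*I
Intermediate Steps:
1/(√(-3516100 - 448871) + 848264) = 1/(√(-3964971) + 848264) = 1/(I*√3964971 + 848264) = 1/(848264 + I*√3964971)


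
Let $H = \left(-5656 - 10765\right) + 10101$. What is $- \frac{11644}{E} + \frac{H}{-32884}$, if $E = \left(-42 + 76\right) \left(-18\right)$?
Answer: $\frac{24173071}{1257813} \approx 19.218$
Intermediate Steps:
$E = -612$ ($E = 34 \left(-18\right) = -612$)
$H = -6320$ ($H = -16421 + 10101 = -6320$)
$- \frac{11644}{E} + \frac{H}{-32884} = - \frac{11644}{-612} - \frac{6320}{-32884} = \left(-11644\right) \left(- \frac{1}{612}\right) - - \frac{1580}{8221} = \frac{2911}{153} + \frac{1580}{8221} = \frac{24173071}{1257813}$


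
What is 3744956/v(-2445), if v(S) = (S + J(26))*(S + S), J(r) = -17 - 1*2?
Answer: 936239/3012240 ≈ 0.31081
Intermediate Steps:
J(r) = -19 (J(r) = -17 - 2 = -19)
v(S) = 2*S*(-19 + S) (v(S) = (S - 19)*(S + S) = (-19 + S)*(2*S) = 2*S*(-19 + S))
3744956/v(-2445) = 3744956/((2*(-2445)*(-19 - 2445))) = 3744956/((2*(-2445)*(-2464))) = 3744956/12048960 = 3744956*(1/12048960) = 936239/3012240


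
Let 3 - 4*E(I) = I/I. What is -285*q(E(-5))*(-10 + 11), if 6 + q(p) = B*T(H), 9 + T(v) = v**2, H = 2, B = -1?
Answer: 285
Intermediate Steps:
E(I) = 1/2 (E(I) = 3/4 - I/(4*I) = 3/4 - 1/4*1 = 3/4 - 1/4 = 1/2)
T(v) = -9 + v**2
q(p) = -1 (q(p) = -6 - (-9 + 2**2) = -6 - (-9 + 4) = -6 - 1*(-5) = -6 + 5 = -1)
-285*q(E(-5))*(-10 + 11) = -(-285)*(-10 + 11) = -(-285) = -285*(-1) = 285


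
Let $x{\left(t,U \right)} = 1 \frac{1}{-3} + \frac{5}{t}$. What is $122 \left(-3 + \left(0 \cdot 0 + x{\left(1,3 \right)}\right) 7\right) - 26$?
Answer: $\frac{10780}{3} \approx 3593.3$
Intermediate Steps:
$x{\left(t,U \right)} = - \frac{1}{3} + \frac{5}{t}$ ($x{\left(t,U \right)} = 1 \left(- \frac{1}{3}\right) + \frac{5}{t} = - \frac{1}{3} + \frac{5}{t}$)
$122 \left(-3 + \left(0 \cdot 0 + x{\left(1,3 \right)}\right) 7\right) - 26 = 122 \left(-3 + \left(0 \cdot 0 + \frac{15 - 1}{3 \cdot 1}\right) 7\right) - 26 = 122 \left(-3 + \left(0 + \frac{1}{3} \cdot 1 \left(15 - 1\right)\right) 7\right) - 26 = 122 \left(-3 + \left(0 + \frac{1}{3} \cdot 1 \cdot 14\right) 7\right) - 26 = 122 \left(-3 + \left(0 + \frac{14}{3}\right) 7\right) - 26 = 122 \left(-3 + \frac{14}{3} \cdot 7\right) - 26 = 122 \left(-3 + \frac{98}{3}\right) - 26 = 122 \cdot \frac{89}{3} - 26 = \frac{10858}{3} - 26 = \frac{10780}{3}$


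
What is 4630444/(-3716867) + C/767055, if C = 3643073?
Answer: 1427001798553/407291630955 ≈ 3.5036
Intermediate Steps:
4630444/(-3716867) + C/767055 = 4630444/(-3716867) + 3643073/767055 = 4630444*(-1/3716867) + 3643073*(1/767055) = -661492/530981 + 3643073/767055 = 1427001798553/407291630955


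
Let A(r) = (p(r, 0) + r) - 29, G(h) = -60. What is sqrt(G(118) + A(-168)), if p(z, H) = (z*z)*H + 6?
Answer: I*sqrt(251) ≈ 15.843*I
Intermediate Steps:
p(z, H) = 6 + H*z**2 (p(z, H) = z**2*H + 6 = H*z**2 + 6 = 6 + H*z**2)
A(r) = -23 + r (A(r) = ((6 + 0*r**2) + r) - 29 = ((6 + 0) + r) - 29 = (6 + r) - 29 = -23 + r)
sqrt(G(118) + A(-168)) = sqrt(-60 + (-23 - 168)) = sqrt(-60 - 191) = sqrt(-251) = I*sqrt(251)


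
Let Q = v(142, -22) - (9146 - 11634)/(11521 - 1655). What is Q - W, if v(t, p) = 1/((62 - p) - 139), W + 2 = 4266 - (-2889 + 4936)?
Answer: -601441868/271315 ≈ -2216.8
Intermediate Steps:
W = 2217 (W = -2 + (4266 - (-2889 + 4936)) = -2 + (4266 - 1*2047) = -2 + (4266 - 2047) = -2 + 2219 = 2217)
v(t, p) = 1/(-77 - p)
Q = 63487/271315 (Q = -1/(77 - 22) - (9146 - 11634)/(11521 - 1655) = -1/55 - (-2488)/9866 = -1*1/55 - (-2488)/9866 = -1/55 - 1*(-1244/4933) = -1/55 + 1244/4933 = 63487/271315 ≈ 0.23400)
Q - W = 63487/271315 - 1*2217 = 63487/271315 - 2217 = -601441868/271315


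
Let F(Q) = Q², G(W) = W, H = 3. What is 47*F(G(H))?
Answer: 423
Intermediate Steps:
47*F(G(H)) = 47*3² = 47*9 = 423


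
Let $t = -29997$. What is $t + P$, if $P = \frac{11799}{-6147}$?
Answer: $- \frac{20489262}{683} \approx -29999.0$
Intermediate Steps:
$P = - \frac{1311}{683}$ ($P = 11799 \left(- \frac{1}{6147}\right) = - \frac{1311}{683} \approx -1.9195$)
$t + P = -29997 - \frac{1311}{683} = - \frac{20489262}{683}$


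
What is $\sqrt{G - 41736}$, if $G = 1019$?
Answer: $i \sqrt{40717} \approx 201.78 i$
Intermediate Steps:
$\sqrt{G - 41736} = \sqrt{1019 - 41736} = \sqrt{-40717} = i \sqrt{40717}$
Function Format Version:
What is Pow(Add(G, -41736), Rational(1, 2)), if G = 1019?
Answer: Mul(I, Pow(40717, Rational(1, 2))) ≈ Mul(201.78, I)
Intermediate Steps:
Pow(Add(G, -41736), Rational(1, 2)) = Pow(Add(1019, -41736), Rational(1, 2)) = Pow(-40717, Rational(1, 2)) = Mul(I, Pow(40717, Rational(1, 2)))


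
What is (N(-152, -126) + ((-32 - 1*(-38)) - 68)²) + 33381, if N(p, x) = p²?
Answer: 60329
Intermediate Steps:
(N(-152, -126) + ((-32 - 1*(-38)) - 68)²) + 33381 = ((-152)² + ((-32 - 1*(-38)) - 68)²) + 33381 = (23104 + ((-32 + 38) - 68)²) + 33381 = (23104 + (6 - 68)²) + 33381 = (23104 + (-62)²) + 33381 = (23104 + 3844) + 33381 = 26948 + 33381 = 60329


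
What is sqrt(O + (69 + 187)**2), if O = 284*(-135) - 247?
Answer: sqrt(26949) ≈ 164.16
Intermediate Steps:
O = -38587 (O = -38340 - 247 = -38587)
sqrt(O + (69 + 187)**2) = sqrt(-38587 + (69 + 187)**2) = sqrt(-38587 + 256**2) = sqrt(-38587 + 65536) = sqrt(26949)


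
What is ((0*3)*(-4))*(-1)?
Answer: 0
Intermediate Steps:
((0*3)*(-4))*(-1) = (0*(-4))*(-1) = 0*(-1) = 0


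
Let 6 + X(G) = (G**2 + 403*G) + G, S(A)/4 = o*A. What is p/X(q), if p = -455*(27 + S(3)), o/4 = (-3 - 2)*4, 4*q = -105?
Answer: -2264080/52917 ≈ -42.786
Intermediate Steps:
q = -105/4 (q = (1/4)*(-105) = -105/4 ≈ -26.250)
o = -80 (o = 4*((-3 - 2)*4) = 4*(-5*4) = 4*(-20) = -80)
S(A) = -320*A (S(A) = 4*(-80*A) = -320*A)
X(G) = -6 + G**2 + 404*G (X(G) = -6 + ((G**2 + 403*G) + G) = -6 + (G**2 + 404*G) = -6 + G**2 + 404*G)
p = 424515 (p = -455*(27 - 320*3) = -455*(27 - 960) = -455*(-933) = 424515)
p/X(q) = 424515/(-6 + (-105/4)**2 + 404*(-105/4)) = 424515/(-6 + 11025/16 - 10605) = 424515/(-158751/16) = 424515*(-16/158751) = -2264080/52917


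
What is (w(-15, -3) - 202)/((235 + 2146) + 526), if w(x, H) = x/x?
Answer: -67/969 ≈ -0.069143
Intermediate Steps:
w(x, H) = 1
(w(-15, -3) - 202)/((235 + 2146) + 526) = (1 - 202)/((235 + 2146) + 526) = -201/(2381 + 526) = -201/2907 = -201*1/2907 = -67/969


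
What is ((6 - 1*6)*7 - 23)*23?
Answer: -529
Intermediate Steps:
((6 - 1*6)*7 - 23)*23 = ((6 - 6)*7 - 23)*23 = (0*7 - 23)*23 = (0 - 23)*23 = -23*23 = -529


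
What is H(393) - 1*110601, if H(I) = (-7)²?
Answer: -110552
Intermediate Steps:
H(I) = 49
H(393) - 1*110601 = 49 - 1*110601 = 49 - 110601 = -110552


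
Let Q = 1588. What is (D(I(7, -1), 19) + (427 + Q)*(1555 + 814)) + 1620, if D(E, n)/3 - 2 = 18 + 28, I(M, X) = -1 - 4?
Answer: 4775299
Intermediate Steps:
I(M, X) = -5
D(E, n) = 144 (D(E, n) = 6 + 3*(18 + 28) = 6 + 3*46 = 6 + 138 = 144)
(D(I(7, -1), 19) + (427 + Q)*(1555 + 814)) + 1620 = (144 + (427 + 1588)*(1555 + 814)) + 1620 = (144 + 2015*2369) + 1620 = (144 + 4773535) + 1620 = 4773679 + 1620 = 4775299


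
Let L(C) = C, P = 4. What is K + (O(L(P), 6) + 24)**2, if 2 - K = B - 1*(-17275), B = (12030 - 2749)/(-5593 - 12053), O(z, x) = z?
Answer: -290955613/17646 ≈ -16488.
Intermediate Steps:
B = -9281/17646 (B = 9281/(-17646) = 9281*(-1/17646) = -9281/17646 ≈ -0.52596)
K = -304790077/17646 (K = 2 - (-9281/17646 - 1*(-17275)) = 2 - (-9281/17646 + 17275) = 2 - 1*304825369/17646 = 2 - 304825369/17646 = -304790077/17646 ≈ -17272.)
K + (O(L(P), 6) + 24)**2 = -304790077/17646 + (4 + 24)**2 = -304790077/17646 + 28**2 = -304790077/17646 + 784 = -290955613/17646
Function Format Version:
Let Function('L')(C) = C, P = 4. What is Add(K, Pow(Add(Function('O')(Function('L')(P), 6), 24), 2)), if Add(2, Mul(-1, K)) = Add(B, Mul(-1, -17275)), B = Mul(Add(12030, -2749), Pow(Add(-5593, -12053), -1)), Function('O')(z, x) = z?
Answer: Rational(-290955613, 17646) ≈ -16488.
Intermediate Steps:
B = Rational(-9281, 17646) (B = Mul(9281, Pow(-17646, -1)) = Mul(9281, Rational(-1, 17646)) = Rational(-9281, 17646) ≈ -0.52596)
K = Rational(-304790077, 17646) (K = Add(2, Mul(-1, Add(Rational(-9281, 17646), Mul(-1, -17275)))) = Add(2, Mul(-1, Add(Rational(-9281, 17646), 17275))) = Add(2, Mul(-1, Rational(304825369, 17646))) = Add(2, Rational(-304825369, 17646)) = Rational(-304790077, 17646) ≈ -17272.)
Add(K, Pow(Add(Function('O')(Function('L')(P), 6), 24), 2)) = Add(Rational(-304790077, 17646), Pow(Add(4, 24), 2)) = Add(Rational(-304790077, 17646), Pow(28, 2)) = Add(Rational(-304790077, 17646), 784) = Rational(-290955613, 17646)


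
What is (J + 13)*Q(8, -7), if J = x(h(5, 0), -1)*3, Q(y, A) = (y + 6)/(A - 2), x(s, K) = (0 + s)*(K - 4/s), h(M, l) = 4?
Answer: 154/9 ≈ 17.111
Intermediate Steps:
x(s, K) = s*(K - 4/s)
Q(y, A) = (6 + y)/(-2 + A)
J = -24 (J = (-4 - 1*4)*3 = (-4 - 4)*3 = -8*3 = -24)
(J + 13)*Q(8, -7) = (-24 + 13)*((6 + 8)/(-2 - 7)) = -11*14/(-9) = -(-11)*14/9 = -11*(-14/9) = 154/9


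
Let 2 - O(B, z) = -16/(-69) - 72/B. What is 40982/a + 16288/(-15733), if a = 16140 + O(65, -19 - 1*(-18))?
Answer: 856264191043/569540877467 ≈ 1.5034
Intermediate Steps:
O(B, z) = 122/69 + 72/B (O(B, z) = 2 - (-16/(-69) - 72/B) = 2 - (-16*(-1/69) - 72/B) = 2 - (16/69 - 72/B) = 2 + (-16/69 + 72/B) = 122/69 + 72/B)
a = 72400798/4485 (a = 16140 + (122/69 + 72/65) = 16140 + 12898/4485 = 72400798/4485 ≈ 16143.)
40982/a + 16288/(-15733) = 40982/(72400798/4485) + 16288/(-15733) = 40982*(4485/72400798) + 16288*(-1/15733) = 91902135/36200399 - 16288/15733 = 856264191043/569540877467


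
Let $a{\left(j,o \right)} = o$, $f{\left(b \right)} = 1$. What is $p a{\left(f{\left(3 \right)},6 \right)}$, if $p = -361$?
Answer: $-2166$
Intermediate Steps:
$p a{\left(f{\left(3 \right)},6 \right)} = \left(-361\right) 6 = -2166$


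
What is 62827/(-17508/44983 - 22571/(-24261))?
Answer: 68565150935601/590549705 ≈ 1.1610e+5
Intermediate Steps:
62827/(-17508/44983 - 22571/(-24261)) = 62827/(-17508*1/44983 - 22571*(-1/24261)) = 62827/(-17508/44983 + 22571/24261) = 62827/(590549705/1091332563) = 62827*(1091332563/590549705) = 68565150935601/590549705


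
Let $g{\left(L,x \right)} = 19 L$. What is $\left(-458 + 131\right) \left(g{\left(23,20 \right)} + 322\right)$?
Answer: $-248193$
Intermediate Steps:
$\left(-458 + 131\right) \left(g{\left(23,20 \right)} + 322\right) = \left(-458 + 131\right) \left(19 \cdot 23 + 322\right) = - 327 \left(437 + 322\right) = \left(-327\right) 759 = -248193$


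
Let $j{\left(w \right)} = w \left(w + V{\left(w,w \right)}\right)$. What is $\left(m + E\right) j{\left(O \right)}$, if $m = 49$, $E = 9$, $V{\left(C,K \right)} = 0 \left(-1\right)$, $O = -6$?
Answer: $2088$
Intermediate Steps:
$V{\left(C,K \right)} = 0$
$j{\left(w \right)} = w^{2}$ ($j{\left(w \right)} = w \left(w + 0\right) = w w = w^{2}$)
$\left(m + E\right) j{\left(O \right)} = \left(49 + 9\right) \left(-6\right)^{2} = 58 \cdot 36 = 2088$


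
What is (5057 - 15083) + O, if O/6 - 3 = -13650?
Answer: -91908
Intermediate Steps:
O = -81882 (O = 18 + 6*(-13650) = 18 - 81900 = -81882)
(5057 - 15083) + O = (5057 - 15083) - 81882 = -10026 - 81882 = -91908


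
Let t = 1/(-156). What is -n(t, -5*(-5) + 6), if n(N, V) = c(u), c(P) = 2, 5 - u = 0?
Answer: -2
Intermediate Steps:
u = 5 (u = 5 - 1*0 = 5 + 0 = 5)
t = -1/156 ≈ -0.0064103
n(N, V) = 2
-n(t, -5*(-5) + 6) = -1*2 = -2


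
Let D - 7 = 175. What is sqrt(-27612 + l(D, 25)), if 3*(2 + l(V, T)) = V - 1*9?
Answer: 19*I*sqrt(687)/3 ≈ 166.0*I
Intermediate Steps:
D = 182 (D = 7 + 175 = 182)
l(V, T) = -5 + V/3 (l(V, T) = -2 + (V - 1*9)/3 = -2 + (V - 9)/3 = -2 + (-9 + V)/3 = -2 + (-3 + V/3) = -5 + V/3)
sqrt(-27612 + l(D, 25)) = sqrt(-27612 + (-5 + (1/3)*182)) = sqrt(-27612 + (-5 + 182/3)) = sqrt(-27612 + 167/3) = sqrt(-82669/3) = 19*I*sqrt(687)/3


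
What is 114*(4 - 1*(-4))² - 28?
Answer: 7268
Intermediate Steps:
114*(4 - 1*(-4))² - 28 = 114*(4 + 4)² - 28 = 114*8² - 28 = 114*64 - 28 = 7296 - 28 = 7268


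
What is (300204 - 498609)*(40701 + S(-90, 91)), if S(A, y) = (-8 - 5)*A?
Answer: -8307415755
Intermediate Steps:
S(A, y) = -13*A
(300204 - 498609)*(40701 + S(-90, 91)) = (300204 - 498609)*(40701 - 13*(-90)) = -198405*(40701 + 1170) = -198405*41871 = -8307415755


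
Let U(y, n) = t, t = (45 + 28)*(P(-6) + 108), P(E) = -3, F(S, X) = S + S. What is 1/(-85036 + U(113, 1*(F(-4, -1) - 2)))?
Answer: -1/77371 ≈ -1.2925e-5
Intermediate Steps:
F(S, X) = 2*S
t = 7665 (t = (45 + 28)*(-3 + 108) = 73*105 = 7665)
U(y, n) = 7665
1/(-85036 + U(113, 1*(F(-4, -1) - 2))) = 1/(-85036 + 7665) = 1/(-77371) = -1/77371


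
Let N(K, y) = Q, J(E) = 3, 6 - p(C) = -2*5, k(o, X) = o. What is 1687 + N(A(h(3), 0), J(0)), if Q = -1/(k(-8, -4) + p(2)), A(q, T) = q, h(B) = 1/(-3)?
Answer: 13495/8 ≈ 1686.9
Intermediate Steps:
h(B) = -⅓
p(C) = 16 (p(C) = 6 - (-2)*5 = 6 - 1*(-10) = 6 + 10 = 16)
Q = -⅛ (Q = -1/(-8 + 16) = -1/8 = -1*⅛ = -⅛ ≈ -0.12500)
N(K, y) = -⅛
1687 + N(A(h(3), 0), J(0)) = 1687 - ⅛ = 13495/8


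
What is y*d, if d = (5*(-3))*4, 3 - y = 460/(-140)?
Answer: -2640/7 ≈ -377.14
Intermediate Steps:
y = 44/7 (y = 3 - 460/(-140) = 3 - 460*(-1)/140 = 3 - 1*(-23/7) = 3 + 23/7 = 44/7 ≈ 6.2857)
d = -60 (d = -15*4 = -60)
y*d = (44/7)*(-60) = -2640/7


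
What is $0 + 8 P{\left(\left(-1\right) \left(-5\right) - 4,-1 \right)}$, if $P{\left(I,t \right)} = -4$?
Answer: $-32$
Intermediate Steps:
$0 + 8 P{\left(\left(-1\right) \left(-5\right) - 4,-1 \right)} = 0 + 8 \left(-4\right) = 0 - 32 = -32$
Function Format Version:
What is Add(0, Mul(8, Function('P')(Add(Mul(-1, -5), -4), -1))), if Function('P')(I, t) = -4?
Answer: -32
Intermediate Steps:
Add(0, Mul(8, Function('P')(Add(Mul(-1, -5), -4), -1))) = Add(0, Mul(8, -4)) = Add(0, -32) = -32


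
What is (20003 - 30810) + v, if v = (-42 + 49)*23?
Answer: -10646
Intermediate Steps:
v = 161 (v = 7*23 = 161)
(20003 - 30810) + v = (20003 - 30810) + 161 = -10807 + 161 = -10646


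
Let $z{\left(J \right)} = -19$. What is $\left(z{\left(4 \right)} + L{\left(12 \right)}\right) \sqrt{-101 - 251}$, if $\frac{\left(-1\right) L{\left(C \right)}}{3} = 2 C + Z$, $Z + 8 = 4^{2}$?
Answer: $- 460 i \sqrt{22} \approx - 2157.6 i$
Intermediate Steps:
$Z = 8$ ($Z = -8 + 4^{2} = -8 + 16 = 8$)
$L{\left(C \right)} = -24 - 6 C$ ($L{\left(C \right)} = - 3 \left(2 C + 8\right) = - 3 \left(8 + 2 C\right) = -24 - 6 C$)
$\left(z{\left(4 \right)} + L{\left(12 \right)}\right) \sqrt{-101 - 251} = \left(-19 - 96\right) \sqrt{-101 - 251} = \left(-19 - 96\right) \sqrt{-352} = \left(-19 - 96\right) 4 i \sqrt{22} = - 115 \cdot 4 i \sqrt{22} = - 460 i \sqrt{22}$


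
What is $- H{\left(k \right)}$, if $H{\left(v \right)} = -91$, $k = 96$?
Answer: $91$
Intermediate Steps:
$- H{\left(k \right)} = \left(-1\right) \left(-91\right) = 91$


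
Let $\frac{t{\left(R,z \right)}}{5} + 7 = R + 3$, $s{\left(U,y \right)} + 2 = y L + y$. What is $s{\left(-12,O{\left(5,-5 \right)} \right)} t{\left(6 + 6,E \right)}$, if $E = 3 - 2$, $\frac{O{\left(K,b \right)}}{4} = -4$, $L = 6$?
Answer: $-4560$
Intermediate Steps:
$O{\left(K,b \right)} = -16$ ($O{\left(K,b \right)} = 4 \left(-4\right) = -16$)
$s{\left(U,y \right)} = -2 + 7 y$ ($s{\left(U,y \right)} = -2 + \left(y 6 + y\right) = -2 + \left(6 y + y\right) = -2 + 7 y$)
$E = 1$
$t{\left(R,z \right)} = -20 + 5 R$ ($t{\left(R,z \right)} = -35 + 5 \left(R + 3\right) = -35 + 5 \left(3 + R\right) = -35 + \left(15 + 5 R\right) = -20 + 5 R$)
$s{\left(-12,O{\left(5,-5 \right)} \right)} t{\left(6 + 6,E \right)} = \left(-2 + 7 \left(-16\right)\right) \left(-20 + 5 \left(6 + 6\right)\right) = \left(-2 - 112\right) \left(-20 + 5 \cdot 12\right) = - 114 \left(-20 + 60\right) = \left(-114\right) 40 = -4560$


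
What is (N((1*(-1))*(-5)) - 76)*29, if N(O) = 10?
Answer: -1914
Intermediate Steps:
(N((1*(-1))*(-5)) - 76)*29 = (10 - 76)*29 = -66*29 = -1914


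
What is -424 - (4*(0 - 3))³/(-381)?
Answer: -54424/127 ≈ -428.54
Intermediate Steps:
-424 - (4*(0 - 3))³/(-381) = -424 - (4*(-3))³*(-1)/381 = -424 - (-12)³*(-1)/381 = -424 - (-1728)*(-1)/381 = -424 - 1*576/127 = -424 - 576/127 = -54424/127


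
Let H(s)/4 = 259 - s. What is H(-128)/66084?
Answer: 129/5507 ≈ 0.023425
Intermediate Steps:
H(s) = 1036 - 4*s (H(s) = 4*(259 - s) = 1036 - 4*s)
H(-128)/66084 = (1036 - 4*(-128))/66084 = (1036 + 512)*(1/66084) = 1548*(1/66084) = 129/5507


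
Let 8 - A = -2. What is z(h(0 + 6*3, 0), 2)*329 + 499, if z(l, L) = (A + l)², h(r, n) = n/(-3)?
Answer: 33399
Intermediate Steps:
A = 10 (A = 8 - 1*(-2) = 8 + 2 = 10)
h(r, n) = -n/3 (h(r, n) = n*(-⅓) = -n/3)
z(l, L) = (10 + l)²
z(h(0 + 6*3, 0), 2)*329 + 499 = (10 - ⅓*0)²*329 + 499 = (10 + 0)²*329 + 499 = 10²*329 + 499 = 100*329 + 499 = 32900 + 499 = 33399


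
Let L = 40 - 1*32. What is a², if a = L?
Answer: 64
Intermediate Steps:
L = 8 (L = 40 - 32 = 8)
a = 8
a² = 8² = 64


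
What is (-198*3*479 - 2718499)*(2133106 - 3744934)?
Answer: 4840359779700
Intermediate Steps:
(-198*3*479 - 2718499)*(2133106 - 3744934) = (-594*479 - 2718499)*(-1611828) = (-284526 - 2718499)*(-1611828) = -3003025*(-1611828) = 4840359779700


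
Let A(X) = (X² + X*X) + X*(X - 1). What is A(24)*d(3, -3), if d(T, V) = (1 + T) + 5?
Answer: 15336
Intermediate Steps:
d(T, V) = 6 + T
A(X) = 2*X² + X*(-1 + X) (A(X) = (X² + X²) + X*(-1 + X) = 2*X² + X*(-1 + X))
A(24)*d(3, -3) = (24*(-1 + 3*24))*(6 + 3) = (24*(-1 + 72))*9 = (24*71)*9 = 1704*9 = 15336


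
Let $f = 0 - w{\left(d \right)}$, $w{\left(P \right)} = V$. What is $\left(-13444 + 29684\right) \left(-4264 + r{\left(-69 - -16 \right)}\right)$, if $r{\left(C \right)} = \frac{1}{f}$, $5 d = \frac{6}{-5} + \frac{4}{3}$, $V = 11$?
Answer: $- \frac{761737200}{11} \approx -6.9249 \cdot 10^{7}$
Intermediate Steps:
$d = \frac{2}{75}$ ($d = \frac{\frac{6}{-5} + \frac{4}{3}}{5} = \frac{6 \left(- \frac{1}{5}\right) + 4 \cdot \frac{1}{3}}{5} = \frac{- \frac{6}{5} + \frac{4}{3}}{5} = \frac{1}{5} \cdot \frac{2}{15} = \frac{2}{75} \approx 0.026667$)
$w{\left(P \right)} = 11$
$f = -11$ ($f = 0 - 11 = -11$)
$r{\left(C \right)} = - \frac{1}{11}$ ($r{\left(C \right)} = \frac{1}{-11} = - \frac{1}{11}$)
$\left(-13444 + 29684\right) \left(-4264 + r{\left(-69 - -16 \right)}\right) = \left(-13444 + 29684\right) \left(-4264 - \frac{1}{11}\right) = 16240 \left(- \frac{46905}{11}\right) = - \frac{761737200}{11}$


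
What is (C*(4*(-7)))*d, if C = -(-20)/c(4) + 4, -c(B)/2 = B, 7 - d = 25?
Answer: 756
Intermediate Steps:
d = -18 (d = 7 - 1*25 = 7 - 25 = -18)
c(B) = -2*B
C = 3/2 (C = -(-20)/((-2*4)) + 4 = -(-20)/(-8) + 4 = -(-20)*(-1)/8 + 4 = -4*5/8 + 4 = -5/2 + 4 = 3/2 ≈ 1.5000)
(C*(4*(-7)))*d = (3*(4*(-7))/2)*(-18) = ((3/2)*(-28))*(-18) = -42*(-18) = 756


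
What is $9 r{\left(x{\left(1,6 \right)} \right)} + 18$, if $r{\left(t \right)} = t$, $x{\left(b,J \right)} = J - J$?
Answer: $18$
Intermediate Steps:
$x{\left(b,J \right)} = 0$
$9 r{\left(x{\left(1,6 \right)} \right)} + 18 = 9 \cdot 0 + 18 = 0 + 18 = 18$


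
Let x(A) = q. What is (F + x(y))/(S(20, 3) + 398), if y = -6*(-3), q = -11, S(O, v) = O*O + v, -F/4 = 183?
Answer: -743/801 ≈ -0.92759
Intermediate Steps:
F = -732 (F = -4*183 = -732)
S(O, v) = v + O² (S(O, v) = O² + v = v + O²)
y = 18
x(A) = -11
(F + x(y))/(S(20, 3) + 398) = (-732 - 11)/((3 + 20²) + 398) = -743/((3 + 400) + 398) = -743/(403 + 398) = -743/801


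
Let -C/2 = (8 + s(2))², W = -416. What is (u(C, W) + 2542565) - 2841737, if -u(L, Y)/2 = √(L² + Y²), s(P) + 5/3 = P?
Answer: -299172 - 4*√3895009/9 ≈ -3.0005e+5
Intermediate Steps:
s(P) = -5/3 + P
C = -1250/9 (C = -2*(8 + (-5/3 + 2))² = -2*(8 + ⅓)² = -2*(25/3)² = -2*625/9 = -1250/9 ≈ -138.89)
u(L, Y) = -2*√(L² + Y²)
(u(C, W) + 2542565) - 2841737 = (-2*√((-1250/9)² + (-416)²) + 2542565) - 2841737 = (-2*√(1562500/81 + 173056) + 2542565) - 2841737 = (-4*√3895009/9 + 2542565) - 2841737 = (2542565 - 4*√3895009/9) - 2841737 = -299172 - 4*√3895009/9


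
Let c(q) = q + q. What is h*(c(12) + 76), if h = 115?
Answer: 11500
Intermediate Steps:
c(q) = 2*q
h*(c(12) + 76) = 115*(2*12 + 76) = 115*(24 + 76) = 115*100 = 11500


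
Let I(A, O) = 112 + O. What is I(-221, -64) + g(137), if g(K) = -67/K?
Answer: 6509/137 ≈ 47.511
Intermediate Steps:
I(-221, -64) + g(137) = (112 - 64) - 67/137 = 48 - 67*1/137 = 48 - 67/137 = 6509/137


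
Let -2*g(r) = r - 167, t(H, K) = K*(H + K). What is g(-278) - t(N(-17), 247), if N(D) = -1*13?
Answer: -115151/2 ≈ -57576.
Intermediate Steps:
N(D) = -13
g(r) = 167/2 - r/2 (g(r) = -(r - 167)/2 = -(-167 + r)/2 = 167/2 - r/2)
g(-278) - t(N(-17), 247) = (167/2 - ½*(-278)) - 247*(-13 + 247) = (167/2 + 139) - 247*234 = 445/2 - 1*57798 = 445/2 - 57798 = -115151/2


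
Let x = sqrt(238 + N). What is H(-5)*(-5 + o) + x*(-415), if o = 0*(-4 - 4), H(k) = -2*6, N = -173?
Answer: 60 - 415*sqrt(65) ≈ -3285.8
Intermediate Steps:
H(k) = -12
o = 0 (o = 0*(-8) = 0)
x = sqrt(65) (x = sqrt(238 - 173) = sqrt(65) ≈ 8.0623)
H(-5)*(-5 + o) + x*(-415) = -12*(-5 + 0) + sqrt(65)*(-415) = -12*(-5) - 415*sqrt(65) = 60 - 415*sqrt(65)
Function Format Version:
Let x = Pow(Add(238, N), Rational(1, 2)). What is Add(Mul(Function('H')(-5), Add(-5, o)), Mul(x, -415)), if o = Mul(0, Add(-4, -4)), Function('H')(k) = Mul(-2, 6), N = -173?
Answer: Add(60, Mul(-415, Pow(65, Rational(1, 2)))) ≈ -3285.8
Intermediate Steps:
Function('H')(k) = -12
o = 0 (o = Mul(0, -8) = 0)
x = Pow(65, Rational(1, 2)) (x = Pow(Add(238, -173), Rational(1, 2)) = Pow(65, Rational(1, 2)) ≈ 8.0623)
Add(Mul(Function('H')(-5), Add(-5, o)), Mul(x, -415)) = Add(Mul(-12, Add(-5, 0)), Mul(Pow(65, Rational(1, 2)), -415)) = Add(Mul(-12, -5), Mul(-415, Pow(65, Rational(1, 2)))) = Add(60, Mul(-415, Pow(65, Rational(1, 2))))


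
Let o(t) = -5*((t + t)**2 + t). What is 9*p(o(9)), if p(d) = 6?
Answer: 54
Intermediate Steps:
o(t) = -20*t**2 - 5*t (o(t) = -5*((2*t)**2 + t) = -5*(4*t**2 + t) = -5*(t + 4*t**2) = -20*t**2 - 5*t)
9*p(o(9)) = 9*6 = 54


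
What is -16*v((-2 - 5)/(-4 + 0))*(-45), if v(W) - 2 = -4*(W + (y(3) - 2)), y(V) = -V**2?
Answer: 28080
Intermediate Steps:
v(W) = 46 - 4*W (v(W) = 2 - 4*(W + (-1*3**2 - 2)) = 2 - 4*(W + (-1*9 - 2)) = 2 - 4*(W + (-9 - 2)) = 2 - 4*(W - 11) = 2 - 4*(-11 + W) = 2 + (44 - 4*W) = 46 - 4*W)
-16*v((-2 - 5)/(-4 + 0))*(-45) = -16*(46 - 4*(-2 - 5)/(-4 + 0))*(-45) = -16*(46 - (-28)/(-4))*(-45) = -16*(46 - (-28)*(-1)/4)*(-45) = -16*(46 - 4*7/4)*(-45) = -16*(46 - 7)*(-45) = -16*39*(-45) = -624*(-45) = 28080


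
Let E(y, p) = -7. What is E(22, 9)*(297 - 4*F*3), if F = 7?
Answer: -1491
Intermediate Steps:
E(22, 9)*(297 - 4*F*3) = -7*(297 - 4*7*3) = -7*(297 - 28*3) = -7*(297 - 84) = -7*213 = -1491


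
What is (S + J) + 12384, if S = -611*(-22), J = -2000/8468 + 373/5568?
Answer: 10497270493/406464 ≈ 25826.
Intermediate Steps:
J = -68771/406464 (J = -2000*1/8468 + 373*(1/5568) = -500/2117 + 373/5568 = -68771/406464 ≈ -0.16919)
S = 13442
(S + J) + 12384 = (13442 - 68771/406464) + 12384 = 5463620317/406464 + 12384 = 10497270493/406464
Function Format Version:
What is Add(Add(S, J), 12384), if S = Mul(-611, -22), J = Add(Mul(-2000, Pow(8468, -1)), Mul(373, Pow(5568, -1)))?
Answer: Rational(10497270493, 406464) ≈ 25826.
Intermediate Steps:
J = Rational(-68771, 406464) (J = Add(Mul(-2000, Rational(1, 8468)), Mul(373, Rational(1, 5568))) = Add(Rational(-500, 2117), Rational(373, 5568)) = Rational(-68771, 406464) ≈ -0.16919)
S = 13442
Add(Add(S, J), 12384) = Add(Add(13442, Rational(-68771, 406464)), 12384) = Add(Rational(5463620317, 406464), 12384) = Rational(10497270493, 406464)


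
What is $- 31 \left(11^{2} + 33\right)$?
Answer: $-4774$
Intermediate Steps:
$- 31 \left(11^{2} + 33\right) = - 31 \left(121 + 33\right) = \left(-31\right) 154 = -4774$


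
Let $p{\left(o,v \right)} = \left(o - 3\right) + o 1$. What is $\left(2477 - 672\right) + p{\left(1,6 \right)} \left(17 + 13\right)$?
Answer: $1775$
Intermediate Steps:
$p{\left(o,v \right)} = -3 + 2 o$ ($p{\left(o,v \right)} = \left(-3 + o\right) + o = -3 + 2 o$)
$\left(2477 - 672\right) + p{\left(1,6 \right)} \left(17 + 13\right) = \left(2477 - 672\right) + \left(-3 + 2 \cdot 1\right) \left(17 + 13\right) = 1805 + \left(-3 + 2\right) 30 = 1805 - 30 = 1775$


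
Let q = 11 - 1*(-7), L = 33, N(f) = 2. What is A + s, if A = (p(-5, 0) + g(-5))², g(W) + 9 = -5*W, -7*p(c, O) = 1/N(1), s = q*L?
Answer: 166153/196 ≈ 847.72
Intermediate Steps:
q = 18 (q = 11 + 7 = 18)
s = 594 (s = 18*33 = 594)
p(c, O) = -1/14 (p(c, O) = -⅐/2 = -⅐*½ = -1/14)
g(W) = -9 - 5*W
A = 49729/196 (A = (-1/14 + (-9 - 5*(-5)))² = (-1/14 + (-9 + 25))² = (-1/14 + 16)² = (223/14)² = 49729/196 ≈ 253.72)
A + s = 49729/196 + 594 = 166153/196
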